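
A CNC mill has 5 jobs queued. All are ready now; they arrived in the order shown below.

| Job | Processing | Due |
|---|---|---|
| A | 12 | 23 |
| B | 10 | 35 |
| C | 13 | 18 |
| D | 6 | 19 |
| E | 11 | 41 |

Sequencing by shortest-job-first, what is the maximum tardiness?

34

SPT (increasing processing time): D B E A C.
D: 0→6, due 19, tardiness 0
B: 6→16, due 35, tardiness 0
E: 16→27, due 41, tardiness 0
A: 27→39, due 23, tardiness 16
C: 39→52, due 18, tardiness 34
Maximum = 34.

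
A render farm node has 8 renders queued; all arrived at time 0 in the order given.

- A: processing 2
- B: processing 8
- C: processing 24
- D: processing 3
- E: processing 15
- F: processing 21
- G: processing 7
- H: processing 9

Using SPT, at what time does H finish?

29

SPT (increasing processing time): A D G B H E F C.
A: 0→2
D: 2→5
G: 5→12
B: 12→20
H: 20→29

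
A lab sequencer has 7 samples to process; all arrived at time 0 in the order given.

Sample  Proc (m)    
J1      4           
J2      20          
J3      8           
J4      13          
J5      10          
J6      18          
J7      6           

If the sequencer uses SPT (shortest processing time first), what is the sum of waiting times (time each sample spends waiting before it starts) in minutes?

SPT (increasing processing time): J1 J7 J3 J5 J4 J6 J2.
J1: waits 0, runs 0→4
J7: waits 4, runs 4→10
J3: waits 10, runs 10→18
J5: waits 18, runs 18→28
J4: waits 28, runs 28→41
J6: waits 41, runs 41→59
J2: waits 59, runs 59→79
Sum = 0+4+10+18+28+41+59 = 160.

160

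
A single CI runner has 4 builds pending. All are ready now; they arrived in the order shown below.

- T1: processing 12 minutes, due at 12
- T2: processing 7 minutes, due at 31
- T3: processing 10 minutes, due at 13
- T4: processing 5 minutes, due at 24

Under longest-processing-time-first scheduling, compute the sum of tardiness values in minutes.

LPT (decreasing processing time): T1 T3 T2 T4.
T1: 0→12, due 12, tardiness 0
T3: 12→22, due 13, tardiness 9
T2: 22→29, due 31, tardiness 0
T4: 29→34, due 24, tardiness 10
Sum = 0+9+0+10 = 19.

19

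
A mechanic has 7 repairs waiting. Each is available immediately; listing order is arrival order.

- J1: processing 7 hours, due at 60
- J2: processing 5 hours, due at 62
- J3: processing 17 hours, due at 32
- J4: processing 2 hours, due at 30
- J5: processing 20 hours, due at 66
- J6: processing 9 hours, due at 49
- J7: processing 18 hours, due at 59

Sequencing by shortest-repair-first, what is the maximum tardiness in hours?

12

SPT (increasing processing time): J4 J2 J1 J6 J3 J7 J5.
J4: 0→2, due 30, tardiness 0
J2: 2→7, due 62, tardiness 0
J1: 7→14, due 60, tardiness 0
J6: 14→23, due 49, tardiness 0
J3: 23→40, due 32, tardiness 8
J7: 40→58, due 59, tardiness 0
J5: 58→78, due 66, tardiness 12
Maximum = 12.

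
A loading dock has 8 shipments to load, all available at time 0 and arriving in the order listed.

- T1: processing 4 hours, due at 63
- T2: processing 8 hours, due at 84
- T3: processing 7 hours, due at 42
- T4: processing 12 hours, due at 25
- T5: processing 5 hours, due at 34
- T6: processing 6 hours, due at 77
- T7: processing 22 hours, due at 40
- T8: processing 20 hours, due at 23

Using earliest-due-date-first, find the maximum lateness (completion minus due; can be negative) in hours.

24

EDD (increasing due date): T8 T4 T5 T7 T3 T1 T6 T2.
T8: 0→20, due 23, lateness -3
T4: 20→32, due 25, lateness 7
T5: 32→37, due 34, lateness 3
T7: 37→59, due 40, lateness 19
T3: 59→66, due 42, lateness 24
T1: 66→70, due 63, lateness 7
T6: 70→76, due 77, lateness -1
T2: 76→84, due 84, lateness 0
Maximum = 24.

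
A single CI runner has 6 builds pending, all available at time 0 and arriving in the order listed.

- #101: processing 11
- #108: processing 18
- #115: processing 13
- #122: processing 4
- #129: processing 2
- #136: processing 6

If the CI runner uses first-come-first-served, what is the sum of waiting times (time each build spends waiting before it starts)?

FIFO (arrival order): #101 #108 #115 #122 #129 #136.
#101: waits 0, runs 0→11
#108: waits 11, runs 11→29
#115: waits 29, runs 29→42
#122: waits 42, runs 42→46
#129: waits 46, runs 46→48
#136: waits 48, runs 48→54
Sum = 0+11+29+42+46+48 = 176.

176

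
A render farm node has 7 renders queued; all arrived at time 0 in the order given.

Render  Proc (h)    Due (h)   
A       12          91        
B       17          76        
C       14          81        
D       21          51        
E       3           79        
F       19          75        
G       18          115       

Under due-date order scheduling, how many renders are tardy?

0

EDD (increasing due date): D F B E C A G.
D: 0→21, due 51, tardiness 0
F: 21→40, due 75, tardiness 0
B: 40→57, due 76, tardiness 0
E: 57→60, due 79, tardiness 0
C: 60→74, due 81, tardiness 0
A: 74→86, due 91, tardiness 0
G: 86→104, due 115, tardiness 0
Late renders: 0.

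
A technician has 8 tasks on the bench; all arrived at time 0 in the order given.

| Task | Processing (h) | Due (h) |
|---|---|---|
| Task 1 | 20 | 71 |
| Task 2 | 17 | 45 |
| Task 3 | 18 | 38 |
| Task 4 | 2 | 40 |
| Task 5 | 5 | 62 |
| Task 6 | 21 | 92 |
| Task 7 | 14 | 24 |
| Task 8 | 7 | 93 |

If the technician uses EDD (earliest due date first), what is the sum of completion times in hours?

464

EDD (increasing due date): Task 7 Task 3 Task 4 Task 2 Task 5 Task 1 Task 6 Task 8.
Task 7: 0→14
Task 3: 14→32
Task 4: 32→34
Task 2: 34→51
Task 5: 51→56
Task 1: 56→76
Task 6: 76→97
Task 8: 97→104
Sum = 14+32+34+51+56+76+97+104 = 464.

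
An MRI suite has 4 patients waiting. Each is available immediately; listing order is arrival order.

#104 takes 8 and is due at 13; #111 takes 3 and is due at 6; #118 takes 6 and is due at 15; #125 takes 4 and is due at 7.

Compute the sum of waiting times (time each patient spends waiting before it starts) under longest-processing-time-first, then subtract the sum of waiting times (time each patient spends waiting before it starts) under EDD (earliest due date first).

LPT (decreasing processing time): #104 #118 #125 #111.
#104: waits 0, runs 0→8
#118: waits 8, runs 8→14
#125: waits 14, runs 14→18
#111: waits 18, runs 18→21
Sum = 0+8+14+18 = 40.
EDD (increasing due date): #111 #125 #104 #118.
#111: waits 0, runs 0→3
#125: waits 3, runs 3→7
#104: waits 7, runs 7→15
#118: waits 15, runs 15→21
Sum = 0+3+7+15 = 25.
Difference = 40 − 25 = 15.

15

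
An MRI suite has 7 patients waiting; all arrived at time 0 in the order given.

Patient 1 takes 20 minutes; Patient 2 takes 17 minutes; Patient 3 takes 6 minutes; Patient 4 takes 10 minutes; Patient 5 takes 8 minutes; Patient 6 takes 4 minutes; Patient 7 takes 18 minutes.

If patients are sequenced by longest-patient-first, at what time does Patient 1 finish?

LPT (decreasing processing time): Patient 1 Patient 7 Patient 2 Patient 4 Patient 5 Patient 3 Patient 6.
Patient 1: 0→20

20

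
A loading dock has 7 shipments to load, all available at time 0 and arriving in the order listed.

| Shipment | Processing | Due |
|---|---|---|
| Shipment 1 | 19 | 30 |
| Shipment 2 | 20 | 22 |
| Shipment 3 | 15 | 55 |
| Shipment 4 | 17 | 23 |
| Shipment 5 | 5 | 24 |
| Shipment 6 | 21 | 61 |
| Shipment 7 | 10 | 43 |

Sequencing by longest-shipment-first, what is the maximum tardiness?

LPT (decreasing processing time): Shipment 6 Shipment 2 Shipment 1 Shipment 4 Shipment 3 Shipment 7 Shipment 5.
Shipment 6: 0→21, due 61, tardiness 0
Shipment 2: 21→41, due 22, tardiness 19
Shipment 1: 41→60, due 30, tardiness 30
Shipment 4: 60→77, due 23, tardiness 54
Shipment 3: 77→92, due 55, tardiness 37
Shipment 7: 92→102, due 43, tardiness 59
Shipment 5: 102→107, due 24, tardiness 83
Maximum = 83.

83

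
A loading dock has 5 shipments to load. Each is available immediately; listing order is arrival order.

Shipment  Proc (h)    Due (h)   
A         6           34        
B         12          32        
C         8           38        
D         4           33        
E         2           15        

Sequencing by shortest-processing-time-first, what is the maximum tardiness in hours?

0

SPT (increasing processing time): E D A C B.
E: 0→2, due 15, tardiness 0
D: 2→6, due 33, tardiness 0
A: 6→12, due 34, tardiness 0
C: 12→20, due 38, tardiness 0
B: 20→32, due 32, tardiness 0
Maximum = 0.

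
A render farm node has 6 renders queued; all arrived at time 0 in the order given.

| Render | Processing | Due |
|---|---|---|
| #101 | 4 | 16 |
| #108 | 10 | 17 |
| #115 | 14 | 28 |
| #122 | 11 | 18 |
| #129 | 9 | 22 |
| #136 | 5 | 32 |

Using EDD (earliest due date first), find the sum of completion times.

EDD (increasing due date): #101 #108 #122 #129 #115 #136.
#101: 0→4
#108: 4→14
#122: 14→25
#129: 25→34
#115: 34→48
#136: 48→53
Sum = 4+14+25+34+48+53 = 178.

178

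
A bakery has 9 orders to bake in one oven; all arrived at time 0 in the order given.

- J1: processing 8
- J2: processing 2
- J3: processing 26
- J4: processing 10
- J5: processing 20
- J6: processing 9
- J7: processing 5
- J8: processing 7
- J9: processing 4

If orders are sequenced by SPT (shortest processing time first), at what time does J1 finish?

26

SPT (increasing processing time): J2 J9 J7 J8 J1 J6 J4 J5 J3.
J2: 0→2
J9: 2→6
J7: 6→11
J8: 11→18
J1: 18→26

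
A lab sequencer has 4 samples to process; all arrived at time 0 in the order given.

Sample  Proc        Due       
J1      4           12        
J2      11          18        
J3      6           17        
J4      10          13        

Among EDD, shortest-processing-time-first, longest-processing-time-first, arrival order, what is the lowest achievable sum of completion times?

EDD (increasing due date): J1 J4 J3 J2.
J1: 0→4
J4: 4→14
J3: 14→20
J2: 20→31
Sum = 4+14+20+31 = 69.
SPT (increasing processing time): J1 J3 J4 J2.
J1: 0→4
J3: 4→10
J4: 10→20
J2: 20→31
Sum = 4+10+20+31 = 65.
LPT (decreasing processing time): J2 J4 J3 J1.
J2: 0→11
J4: 11→21
J3: 21→27
J1: 27→31
Sum = 11+21+27+31 = 90.
FIFO (arrival order): J1 J2 J3 J4.
J1: 0→4
J2: 4→15
J3: 15→21
J4: 21→31
Sum = 4+15+21+31 = 71.
EDD 69, SPT 65, LPT 90, FIFO 71 → minimum 65.

65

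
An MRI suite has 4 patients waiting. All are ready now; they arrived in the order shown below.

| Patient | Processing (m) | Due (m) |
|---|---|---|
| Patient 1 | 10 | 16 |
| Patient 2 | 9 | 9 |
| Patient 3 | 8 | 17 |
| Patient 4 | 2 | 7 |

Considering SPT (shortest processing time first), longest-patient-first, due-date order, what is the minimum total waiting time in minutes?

31

SPT (increasing processing time): Patient 4 Patient 3 Patient 2 Patient 1.
Patient 4: waits 0, runs 0→2
Patient 3: waits 2, runs 2→10
Patient 2: waits 10, runs 10→19
Patient 1: waits 19, runs 19→29
Sum = 0+2+10+19 = 31.
LPT (decreasing processing time): Patient 1 Patient 2 Patient 3 Patient 4.
Patient 1: waits 0, runs 0→10
Patient 2: waits 10, runs 10→19
Patient 3: waits 19, runs 19→27
Patient 4: waits 27, runs 27→29
Sum = 0+10+19+27 = 56.
EDD (increasing due date): Patient 4 Patient 2 Patient 1 Patient 3.
Patient 4: waits 0, runs 0→2
Patient 2: waits 2, runs 2→11
Patient 1: waits 11, runs 11→21
Patient 3: waits 21, runs 21→29
Sum = 0+2+11+21 = 34.
SPT 31, LPT 56, EDD 34 → minimum 31.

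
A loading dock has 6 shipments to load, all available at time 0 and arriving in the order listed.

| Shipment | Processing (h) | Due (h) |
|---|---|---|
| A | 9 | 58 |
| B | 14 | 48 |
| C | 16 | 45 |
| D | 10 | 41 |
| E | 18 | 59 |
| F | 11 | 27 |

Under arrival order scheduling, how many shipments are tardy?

3

FIFO (arrival order): A B C D E F.
A: 0→9, due 58, tardiness 0
B: 9→23, due 48, tardiness 0
C: 23→39, due 45, tardiness 0
D: 39→49, due 41, tardiness 8
E: 49→67, due 59, tardiness 8
F: 67→78, due 27, tardiness 51
Late shipments: 3.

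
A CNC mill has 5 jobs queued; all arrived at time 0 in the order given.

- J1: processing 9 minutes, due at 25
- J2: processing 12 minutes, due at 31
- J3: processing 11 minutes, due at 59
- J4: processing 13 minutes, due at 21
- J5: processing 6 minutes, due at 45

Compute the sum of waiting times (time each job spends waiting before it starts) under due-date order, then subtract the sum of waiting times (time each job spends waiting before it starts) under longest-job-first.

-10

EDD (increasing due date): J4 J1 J2 J5 J3.
J4: waits 0, runs 0→13
J1: waits 13, runs 13→22
J2: waits 22, runs 22→34
J5: waits 34, runs 34→40
J3: waits 40, runs 40→51
Sum = 0+13+22+34+40 = 109.
LPT (decreasing processing time): J4 J2 J3 J1 J5.
J4: waits 0, runs 0→13
J2: waits 13, runs 13→25
J3: waits 25, runs 25→36
J1: waits 36, runs 36→45
J5: waits 45, runs 45→51
Sum = 0+13+25+36+45 = 119.
Difference = 109 − 119 = -10.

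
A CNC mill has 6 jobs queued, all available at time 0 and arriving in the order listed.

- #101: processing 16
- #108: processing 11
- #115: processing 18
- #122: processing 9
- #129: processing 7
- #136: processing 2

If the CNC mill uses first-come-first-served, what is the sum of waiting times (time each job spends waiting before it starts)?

FIFO (arrival order): #101 #108 #115 #122 #129 #136.
#101: waits 0, runs 0→16
#108: waits 16, runs 16→27
#115: waits 27, runs 27→45
#122: waits 45, runs 45→54
#129: waits 54, runs 54→61
#136: waits 61, runs 61→63
Sum = 0+16+27+45+54+61 = 203.

203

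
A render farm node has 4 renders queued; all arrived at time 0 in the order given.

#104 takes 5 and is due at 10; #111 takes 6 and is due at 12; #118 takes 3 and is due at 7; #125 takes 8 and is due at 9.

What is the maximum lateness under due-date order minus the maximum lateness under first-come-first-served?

EDD (increasing due date): #118 #125 #104 #111.
#118: 0→3, due 7, lateness -4
#125: 3→11, due 9, lateness 2
#104: 11→16, due 10, lateness 6
#111: 16→22, due 12, lateness 10
Maximum = 10.
FIFO (arrival order): #104 #111 #118 #125.
#104: 0→5, due 10, lateness -5
#111: 5→11, due 12, lateness -1
#118: 11→14, due 7, lateness 7
#125: 14→22, due 9, lateness 13
Maximum = 13.
Difference = 10 − 13 = -3.

-3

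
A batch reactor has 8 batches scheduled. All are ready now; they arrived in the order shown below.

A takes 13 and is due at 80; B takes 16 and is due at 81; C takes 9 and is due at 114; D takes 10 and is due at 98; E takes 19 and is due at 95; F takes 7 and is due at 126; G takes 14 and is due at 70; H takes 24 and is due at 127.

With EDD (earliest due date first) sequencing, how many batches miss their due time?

EDD (increasing due date): G A B E D C F H.
G: 0→14, due 70, tardiness 0
A: 14→27, due 80, tardiness 0
B: 27→43, due 81, tardiness 0
E: 43→62, due 95, tardiness 0
D: 62→72, due 98, tardiness 0
C: 72→81, due 114, tardiness 0
F: 81→88, due 126, tardiness 0
H: 88→112, due 127, tardiness 0
Late batches: 0.

0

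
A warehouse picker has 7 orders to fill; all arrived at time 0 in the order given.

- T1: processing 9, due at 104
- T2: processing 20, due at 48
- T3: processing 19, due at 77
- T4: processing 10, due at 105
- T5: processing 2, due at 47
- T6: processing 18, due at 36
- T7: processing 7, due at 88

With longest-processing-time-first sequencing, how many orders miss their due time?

LPT (decreasing processing time): T2 T3 T6 T4 T1 T7 T5.
T2: 0→20, due 48, tardiness 0
T3: 20→39, due 77, tardiness 0
T6: 39→57, due 36, tardiness 21
T4: 57→67, due 105, tardiness 0
T1: 67→76, due 104, tardiness 0
T7: 76→83, due 88, tardiness 0
T5: 83→85, due 47, tardiness 38
Late orders: 2.

2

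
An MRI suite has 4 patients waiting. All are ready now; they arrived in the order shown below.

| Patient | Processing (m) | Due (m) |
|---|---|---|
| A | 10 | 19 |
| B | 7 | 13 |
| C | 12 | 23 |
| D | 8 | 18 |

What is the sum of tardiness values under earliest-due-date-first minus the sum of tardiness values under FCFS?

-9

EDD (increasing due date): B D A C.
B: 0→7, due 13, tardiness 0
D: 7→15, due 18, tardiness 0
A: 15→25, due 19, tardiness 6
C: 25→37, due 23, tardiness 14
Sum = 0+0+6+14 = 20.
FIFO (arrival order): A B C D.
A: 0→10, due 19, tardiness 0
B: 10→17, due 13, tardiness 4
C: 17→29, due 23, tardiness 6
D: 29→37, due 18, tardiness 19
Sum = 0+4+6+19 = 29.
Difference = 20 − 29 = -9.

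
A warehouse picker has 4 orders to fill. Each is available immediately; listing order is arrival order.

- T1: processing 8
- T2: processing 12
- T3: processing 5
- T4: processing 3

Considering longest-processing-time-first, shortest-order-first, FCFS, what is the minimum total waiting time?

27

LPT (decreasing processing time): T2 T1 T3 T4.
T2: waits 0, runs 0→12
T1: waits 12, runs 12→20
T3: waits 20, runs 20→25
T4: waits 25, runs 25→28
Sum = 0+12+20+25 = 57.
SPT (increasing processing time): T4 T3 T1 T2.
T4: waits 0, runs 0→3
T3: waits 3, runs 3→8
T1: waits 8, runs 8→16
T2: waits 16, runs 16→28
Sum = 0+3+8+16 = 27.
FIFO (arrival order): T1 T2 T3 T4.
T1: waits 0, runs 0→8
T2: waits 8, runs 8→20
T3: waits 20, runs 20→25
T4: waits 25, runs 25→28
Sum = 0+8+20+25 = 53.
LPT 57, SPT 27, FIFO 53 → minimum 27.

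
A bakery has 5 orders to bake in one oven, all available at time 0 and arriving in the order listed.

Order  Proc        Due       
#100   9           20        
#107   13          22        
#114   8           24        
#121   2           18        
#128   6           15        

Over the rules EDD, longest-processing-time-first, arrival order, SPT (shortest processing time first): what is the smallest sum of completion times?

EDD (increasing due date): #128 #121 #100 #107 #114.
#128: 0→6
#121: 6→8
#100: 8→17
#107: 17→30
#114: 30→38
Sum = 6+8+17+30+38 = 99.
LPT (decreasing processing time): #107 #100 #114 #128 #121.
#107: 0→13
#100: 13→22
#114: 22→30
#128: 30→36
#121: 36→38
Sum = 13+22+30+36+38 = 139.
FIFO (arrival order): #100 #107 #114 #121 #128.
#100: 0→9
#107: 9→22
#114: 22→30
#121: 30→32
#128: 32→38
Sum = 9+22+30+32+38 = 131.
SPT (increasing processing time): #121 #128 #114 #100 #107.
#121: 0→2
#128: 2→8
#114: 8→16
#100: 16→25
#107: 25→38
Sum = 2+8+16+25+38 = 89.
EDD 99, LPT 139, FIFO 131, SPT 89 → minimum 89.

89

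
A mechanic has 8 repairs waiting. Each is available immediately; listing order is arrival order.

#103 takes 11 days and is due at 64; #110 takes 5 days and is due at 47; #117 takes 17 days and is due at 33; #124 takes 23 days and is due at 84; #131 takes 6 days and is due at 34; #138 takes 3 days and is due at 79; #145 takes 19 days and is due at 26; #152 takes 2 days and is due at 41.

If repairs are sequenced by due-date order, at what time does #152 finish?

44

EDD (increasing due date): #145 #117 #131 #152 #110 #103 #138 #124.
#145: 0→19
#117: 19→36
#131: 36→42
#152: 42→44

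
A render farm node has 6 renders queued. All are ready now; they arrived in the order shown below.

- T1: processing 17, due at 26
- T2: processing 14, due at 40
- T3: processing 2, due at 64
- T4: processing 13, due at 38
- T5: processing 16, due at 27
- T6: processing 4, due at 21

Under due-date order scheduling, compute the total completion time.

242

EDD (increasing due date): T6 T1 T5 T4 T2 T3.
T6: 0→4
T1: 4→21
T5: 21→37
T4: 37→50
T2: 50→64
T3: 64→66
Sum = 4+21+37+50+64+66 = 242.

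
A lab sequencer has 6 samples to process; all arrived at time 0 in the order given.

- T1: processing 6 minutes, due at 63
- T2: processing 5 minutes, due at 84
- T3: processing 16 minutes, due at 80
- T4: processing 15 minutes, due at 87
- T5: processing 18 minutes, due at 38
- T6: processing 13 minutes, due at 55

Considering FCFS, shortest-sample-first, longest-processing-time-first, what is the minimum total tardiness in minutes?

12

FIFO (arrival order): T1 T2 T3 T4 T5 T6.
T1: 0→6, due 63, tardiness 0
T2: 6→11, due 84, tardiness 0
T3: 11→27, due 80, tardiness 0
T4: 27→42, due 87, tardiness 0
T5: 42→60, due 38, tardiness 22
T6: 60→73, due 55, tardiness 18
Sum = 0+0+0+0+22+18 = 40.
SPT (increasing processing time): T2 T1 T6 T4 T3 T5.
T2: 0→5, due 84, tardiness 0
T1: 5→11, due 63, tardiness 0
T6: 11→24, due 55, tardiness 0
T4: 24→39, due 87, tardiness 0
T3: 39→55, due 80, tardiness 0
T5: 55→73, due 38, tardiness 35
Sum = 0+0+0+0+0+35 = 35.
LPT (decreasing processing time): T5 T3 T4 T6 T1 T2.
T5: 0→18, due 38, tardiness 0
T3: 18→34, due 80, tardiness 0
T4: 34→49, due 87, tardiness 0
T6: 49→62, due 55, tardiness 7
T1: 62→68, due 63, tardiness 5
T2: 68→73, due 84, tardiness 0
Sum = 0+0+0+7+5+0 = 12.
FIFO 40, SPT 35, LPT 12 → minimum 12.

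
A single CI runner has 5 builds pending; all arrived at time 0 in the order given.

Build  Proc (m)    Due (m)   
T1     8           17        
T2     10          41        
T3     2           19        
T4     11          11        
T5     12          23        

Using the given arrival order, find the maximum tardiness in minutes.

FIFO (arrival order): T1 T2 T3 T4 T5.
T1: 0→8, due 17, tardiness 0
T2: 8→18, due 41, tardiness 0
T3: 18→20, due 19, tardiness 1
T4: 20→31, due 11, tardiness 20
T5: 31→43, due 23, tardiness 20
Maximum = 20.

20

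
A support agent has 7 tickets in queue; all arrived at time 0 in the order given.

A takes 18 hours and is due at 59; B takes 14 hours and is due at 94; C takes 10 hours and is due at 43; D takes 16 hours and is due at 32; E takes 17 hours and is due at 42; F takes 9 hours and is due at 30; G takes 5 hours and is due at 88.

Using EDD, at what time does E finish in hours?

42

EDD (increasing due date): F D E C A G B.
F: 0→9
D: 9→25
E: 25→42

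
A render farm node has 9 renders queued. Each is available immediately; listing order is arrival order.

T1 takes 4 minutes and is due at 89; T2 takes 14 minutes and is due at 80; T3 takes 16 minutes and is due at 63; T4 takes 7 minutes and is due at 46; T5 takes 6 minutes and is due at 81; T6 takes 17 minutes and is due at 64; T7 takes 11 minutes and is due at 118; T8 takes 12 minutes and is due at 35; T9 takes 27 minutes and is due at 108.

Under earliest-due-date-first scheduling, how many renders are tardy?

EDD (increasing due date): T8 T4 T3 T6 T2 T5 T1 T9 T7.
T8: 0→12, due 35, tardiness 0
T4: 12→19, due 46, tardiness 0
T3: 19→35, due 63, tardiness 0
T6: 35→52, due 64, tardiness 0
T2: 52→66, due 80, tardiness 0
T5: 66→72, due 81, tardiness 0
T1: 72→76, due 89, tardiness 0
T9: 76→103, due 108, tardiness 0
T7: 103→114, due 118, tardiness 0
Late renders: 0.

0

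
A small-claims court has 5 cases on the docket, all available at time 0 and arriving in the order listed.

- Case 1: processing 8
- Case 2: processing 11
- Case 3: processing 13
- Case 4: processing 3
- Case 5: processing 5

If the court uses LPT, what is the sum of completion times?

146

LPT (decreasing processing time): Case 3 Case 2 Case 1 Case 5 Case 4.
Case 3: 0→13
Case 2: 13→24
Case 1: 24→32
Case 5: 32→37
Case 4: 37→40
Sum = 13+24+32+37+40 = 146.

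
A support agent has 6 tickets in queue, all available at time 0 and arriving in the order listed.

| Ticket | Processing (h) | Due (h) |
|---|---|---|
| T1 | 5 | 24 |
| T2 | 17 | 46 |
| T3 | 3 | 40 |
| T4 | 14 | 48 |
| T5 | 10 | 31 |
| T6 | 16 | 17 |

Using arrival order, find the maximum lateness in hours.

FIFO (arrival order): T1 T2 T3 T4 T5 T6.
T1: 0→5, due 24, lateness -19
T2: 5→22, due 46, lateness -24
T3: 22→25, due 40, lateness -15
T4: 25→39, due 48, lateness -9
T5: 39→49, due 31, lateness 18
T6: 49→65, due 17, lateness 48
Maximum = 48.

48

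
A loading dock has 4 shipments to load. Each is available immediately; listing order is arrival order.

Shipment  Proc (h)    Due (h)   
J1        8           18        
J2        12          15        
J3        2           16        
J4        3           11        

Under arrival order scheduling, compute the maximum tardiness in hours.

FIFO (arrival order): J1 J2 J3 J4.
J1: 0→8, due 18, tardiness 0
J2: 8→20, due 15, tardiness 5
J3: 20→22, due 16, tardiness 6
J4: 22→25, due 11, tardiness 14
Maximum = 14.

14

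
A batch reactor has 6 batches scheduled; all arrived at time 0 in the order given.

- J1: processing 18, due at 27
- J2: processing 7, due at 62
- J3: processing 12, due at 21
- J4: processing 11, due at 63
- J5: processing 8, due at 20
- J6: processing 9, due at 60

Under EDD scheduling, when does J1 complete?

38

EDD (increasing due date): J5 J3 J1 J6 J2 J4.
J5: 0→8
J3: 8→20
J1: 20→38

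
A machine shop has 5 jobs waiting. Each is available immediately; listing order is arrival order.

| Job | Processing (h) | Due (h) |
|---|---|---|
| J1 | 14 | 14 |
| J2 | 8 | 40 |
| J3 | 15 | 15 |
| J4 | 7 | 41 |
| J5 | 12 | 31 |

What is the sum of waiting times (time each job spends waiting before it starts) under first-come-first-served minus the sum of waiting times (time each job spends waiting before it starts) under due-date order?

-16

FIFO (arrival order): J1 J2 J3 J4 J5.
J1: waits 0, runs 0→14
J2: waits 14, runs 14→22
J3: waits 22, runs 22→37
J4: waits 37, runs 37→44
J5: waits 44, runs 44→56
Sum = 0+14+22+37+44 = 117.
EDD (increasing due date): J1 J3 J5 J2 J4.
J1: waits 0, runs 0→14
J3: waits 14, runs 14→29
J5: waits 29, runs 29→41
J2: waits 41, runs 41→49
J4: waits 49, runs 49→56
Sum = 0+14+29+41+49 = 133.
Difference = 117 − 133 = -16.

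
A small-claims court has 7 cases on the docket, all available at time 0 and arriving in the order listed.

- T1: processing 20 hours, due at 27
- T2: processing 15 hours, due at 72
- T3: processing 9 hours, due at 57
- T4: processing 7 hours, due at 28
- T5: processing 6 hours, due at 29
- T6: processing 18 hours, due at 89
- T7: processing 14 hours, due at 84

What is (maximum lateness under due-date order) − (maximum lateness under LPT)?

-56

EDD (increasing due date): T1 T4 T5 T3 T2 T7 T6.
T1: 0→20, due 27, lateness -7
T4: 20→27, due 28, lateness -1
T5: 27→33, due 29, lateness 4
T3: 33→42, due 57, lateness -15
T2: 42→57, due 72, lateness -15
T7: 57→71, due 84, lateness -13
T6: 71→89, due 89, lateness 0
Maximum = 4.
LPT (decreasing processing time): T1 T6 T2 T7 T3 T4 T5.
T1: 0→20, due 27, lateness -7
T6: 20→38, due 89, lateness -51
T2: 38→53, due 72, lateness -19
T7: 53→67, due 84, lateness -17
T3: 67→76, due 57, lateness 19
T4: 76→83, due 28, lateness 55
T5: 83→89, due 29, lateness 60
Maximum = 60.
Difference = 4 − 60 = -56.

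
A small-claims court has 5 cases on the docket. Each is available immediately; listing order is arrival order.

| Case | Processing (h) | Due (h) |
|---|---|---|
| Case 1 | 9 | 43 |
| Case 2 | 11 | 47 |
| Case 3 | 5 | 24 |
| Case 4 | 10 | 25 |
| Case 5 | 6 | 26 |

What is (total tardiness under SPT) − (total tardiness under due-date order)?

5

SPT (increasing processing time): Case 3 Case 5 Case 1 Case 4 Case 2.
Case 3: 0→5, due 24, tardiness 0
Case 5: 5→11, due 26, tardiness 0
Case 1: 11→20, due 43, tardiness 0
Case 4: 20→30, due 25, tardiness 5
Case 2: 30→41, due 47, tardiness 0
Sum = 0+0+0+5+0 = 5.
EDD (increasing due date): Case 3 Case 4 Case 5 Case 1 Case 2.
Case 3: 0→5, due 24, tardiness 0
Case 4: 5→15, due 25, tardiness 0
Case 5: 15→21, due 26, tardiness 0
Case 1: 21→30, due 43, tardiness 0
Case 2: 30→41, due 47, tardiness 0
Sum = 0+0+0+0+0 = 0.
Difference = 5 − 0 = 5.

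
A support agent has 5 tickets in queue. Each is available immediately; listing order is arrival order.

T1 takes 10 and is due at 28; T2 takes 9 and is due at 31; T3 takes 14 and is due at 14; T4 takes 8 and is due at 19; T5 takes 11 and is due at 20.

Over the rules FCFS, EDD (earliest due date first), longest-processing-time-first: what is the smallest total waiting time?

103

FIFO (arrival order): T1 T2 T3 T4 T5.
T1: waits 0, runs 0→10
T2: waits 10, runs 10→19
T3: waits 19, runs 19→33
T4: waits 33, runs 33→41
T5: waits 41, runs 41→52
Sum = 0+10+19+33+41 = 103.
EDD (increasing due date): T3 T4 T5 T1 T2.
T3: waits 0, runs 0→14
T4: waits 14, runs 14→22
T5: waits 22, runs 22→33
T1: waits 33, runs 33→43
T2: waits 43, runs 43→52
Sum = 0+14+22+33+43 = 112.
LPT (decreasing processing time): T3 T5 T1 T2 T4.
T3: waits 0, runs 0→14
T5: waits 14, runs 14→25
T1: waits 25, runs 25→35
T2: waits 35, runs 35→44
T4: waits 44, runs 44→52
Sum = 0+14+25+35+44 = 118.
FIFO 103, EDD 112, LPT 118 → minimum 103.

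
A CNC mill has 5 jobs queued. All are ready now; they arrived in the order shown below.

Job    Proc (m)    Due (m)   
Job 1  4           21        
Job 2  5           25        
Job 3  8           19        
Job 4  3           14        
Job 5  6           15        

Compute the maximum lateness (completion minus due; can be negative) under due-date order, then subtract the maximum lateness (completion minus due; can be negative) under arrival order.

EDD (increasing due date): Job 4 Job 5 Job 3 Job 1 Job 2.
Job 4: 0→3, due 14, lateness -11
Job 5: 3→9, due 15, lateness -6
Job 3: 9→17, due 19, lateness -2
Job 1: 17→21, due 21, lateness 0
Job 2: 21→26, due 25, lateness 1
Maximum = 1.
FIFO (arrival order): Job 1 Job 2 Job 3 Job 4 Job 5.
Job 1: 0→4, due 21, lateness -17
Job 2: 4→9, due 25, lateness -16
Job 3: 9→17, due 19, lateness -2
Job 4: 17→20, due 14, lateness 6
Job 5: 20→26, due 15, lateness 11
Maximum = 11.
Difference = 1 − 11 = -10.

-10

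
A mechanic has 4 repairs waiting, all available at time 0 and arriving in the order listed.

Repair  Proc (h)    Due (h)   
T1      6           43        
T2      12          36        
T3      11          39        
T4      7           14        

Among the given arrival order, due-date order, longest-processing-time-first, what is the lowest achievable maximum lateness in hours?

-7

FIFO (arrival order): T1 T2 T3 T4.
T1: 0→6, due 43, lateness -37
T2: 6→18, due 36, lateness -18
T3: 18→29, due 39, lateness -10
T4: 29→36, due 14, lateness 22
Maximum = 22.
EDD (increasing due date): T4 T2 T3 T1.
T4: 0→7, due 14, lateness -7
T2: 7→19, due 36, lateness -17
T3: 19→30, due 39, lateness -9
T1: 30→36, due 43, lateness -7
Maximum = -7.
LPT (decreasing processing time): T2 T3 T4 T1.
T2: 0→12, due 36, lateness -24
T3: 12→23, due 39, lateness -16
T4: 23→30, due 14, lateness 16
T1: 30→36, due 43, lateness -7
Maximum = 16.
FIFO 22, EDD -7, LPT 16 → minimum -7.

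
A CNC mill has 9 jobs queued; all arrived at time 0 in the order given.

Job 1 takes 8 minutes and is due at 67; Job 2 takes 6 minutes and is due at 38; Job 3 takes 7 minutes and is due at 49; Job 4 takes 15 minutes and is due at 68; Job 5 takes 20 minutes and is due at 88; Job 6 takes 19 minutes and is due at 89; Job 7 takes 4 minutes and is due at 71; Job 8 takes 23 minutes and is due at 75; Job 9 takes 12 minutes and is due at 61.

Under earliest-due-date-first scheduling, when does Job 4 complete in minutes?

EDD (increasing due date): Job 2 Job 3 Job 9 Job 1 Job 4 Job 7 Job 8 Job 5 Job 6.
Job 2: 0→6
Job 3: 6→13
Job 9: 13→25
Job 1: 25→33
Job 4: 33→48

48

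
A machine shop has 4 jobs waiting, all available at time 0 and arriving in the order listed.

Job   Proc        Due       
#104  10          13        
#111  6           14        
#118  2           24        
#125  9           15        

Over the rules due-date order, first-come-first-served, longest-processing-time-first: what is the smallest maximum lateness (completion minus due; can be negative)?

10

EDD (increasing due date): #104 #111 #125 #118.
#104: 0→10, due 13, lateness -3
#111: 10→16, due 14, lateness 2
#125: 16→25, due 15, lateness 10
#118: 25→27, due 24, lateness 3
Maximum = 10.
FIFO (arrival order): #104 #111 #118 #125.
#104: 0→10, due 13, lateness -3
#111: 10→16, due 14, lateness 2
#118: 16→18, due 24, lateness -6
#125: 18→27, due 15, lateness 12
Maximum = 12.
LPT (decreasing processing time): #104 #125 #111 #118.
#104: 0→10, due 13, lateness -3
#125: 10→19, due 15, lateness 4
#111: 19→25, due 14, lateness 11
#118: 25→27, due 24, lateness 3
Maximum = 11.
EDD 10, FIFO 12, LPT 11 → minimum 10.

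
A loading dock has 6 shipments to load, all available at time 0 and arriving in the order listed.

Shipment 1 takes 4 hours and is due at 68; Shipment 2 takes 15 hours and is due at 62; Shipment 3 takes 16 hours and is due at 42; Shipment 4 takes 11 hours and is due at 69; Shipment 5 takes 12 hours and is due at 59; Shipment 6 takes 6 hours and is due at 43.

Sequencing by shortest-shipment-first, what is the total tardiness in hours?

SPT (increasing processing time): Shipment 1 Shipment 6 Shipment 4 Shipment 5 Shipment 2 Shipment 3.
Shipment 1: 0→4, due 68, tardiness 0
Shipment 6: 4→10, due 43, tardiness 0
Shipment 4: 10→21, due 69, tardiness 0
Shipment 5: 21→33, due 59, tardiness 0
Shipment 2: 33→48, due 62, tardiness 0
Shipment 3: 48→64, due 42, tardiness 22
Sum = 0+0+0+0+0+22 = 22.

22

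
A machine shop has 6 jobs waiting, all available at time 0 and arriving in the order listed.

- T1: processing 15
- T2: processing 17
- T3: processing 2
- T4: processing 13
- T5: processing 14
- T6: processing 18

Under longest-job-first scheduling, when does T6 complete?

18

LPT (decreasing processing time): T6 T2 T1 T5 T4 T3.
T6: 0→18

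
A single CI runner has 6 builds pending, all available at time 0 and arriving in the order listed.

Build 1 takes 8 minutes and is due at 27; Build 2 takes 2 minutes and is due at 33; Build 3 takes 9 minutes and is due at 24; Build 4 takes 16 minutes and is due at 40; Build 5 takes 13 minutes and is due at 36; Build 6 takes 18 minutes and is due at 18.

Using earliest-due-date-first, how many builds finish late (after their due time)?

EDD (increasing due date): Build 6 Build 3 Build 1 Build 2 Build 5 Build 4.
Build 6: 0→18, due 18, tardiness 0
Build 3: 18→27, due 24, tardiness 3
Build 1: 27→35, due 27, tardiness 8
Build 2: 35→37, due 33, tardiness 4
Build 5: 37→50, due 36, tardiness 14
Build 4: 50→66, due 40, tardiness 26
Late builds: 5.

5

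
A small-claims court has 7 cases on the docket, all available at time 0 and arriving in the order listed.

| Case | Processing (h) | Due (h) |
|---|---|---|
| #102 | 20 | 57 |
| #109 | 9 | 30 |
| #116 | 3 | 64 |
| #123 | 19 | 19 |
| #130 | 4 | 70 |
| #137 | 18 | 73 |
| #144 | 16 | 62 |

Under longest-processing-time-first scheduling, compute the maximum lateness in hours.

LPT (decreasing processing time): #102 #123 #137 #144 #109 #130 #116.
#102: 0→20, due 57, lateness -37
#123: 20→39, due 19, lateness 20
#137: 39→57, due 73, lateness -16
#144: 57→73, due 62, lateness 11
#109: 73→82, due 30, lateness 52
#130: 82→86, due 70, lateness 16
#116: 86→89, due 64, lateness 25
Maximum = 52.

52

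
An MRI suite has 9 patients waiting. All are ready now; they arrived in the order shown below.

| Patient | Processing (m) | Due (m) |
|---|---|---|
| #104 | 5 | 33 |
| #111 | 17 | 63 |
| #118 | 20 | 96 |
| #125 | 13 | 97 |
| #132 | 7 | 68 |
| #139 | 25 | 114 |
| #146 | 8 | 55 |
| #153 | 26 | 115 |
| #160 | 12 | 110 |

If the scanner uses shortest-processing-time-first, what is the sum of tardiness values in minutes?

18

SPT (increasing processing time): #104 #132 #146 #160 #125 #111 #118 #139 #153.
#104: 0→5, due 33, tardiness 0
#132: 5→12, due 68, tardiness 0
#146: 12→20, due 55, tardiness 0
#160: 20→32, due 110, tardiness 0
#125: 32→45, due 97, tardiness 0
#111: 45→62, due 63, tardiness 0
#118: 62→82, due 96, tardiness 0
#139: 82→107, due 114, tardiness 0
#153: 107→133, due 115, tardiness 18
Sum = 0+0+0+0+0+0+0+0+18 = 18.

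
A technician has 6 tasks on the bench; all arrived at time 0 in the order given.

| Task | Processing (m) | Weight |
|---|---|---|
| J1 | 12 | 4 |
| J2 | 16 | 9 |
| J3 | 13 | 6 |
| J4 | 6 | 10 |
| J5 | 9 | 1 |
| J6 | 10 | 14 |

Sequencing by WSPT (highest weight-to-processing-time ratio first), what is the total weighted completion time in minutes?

WSPT (decreasing weight/processing-time ratio): J4 J6 J2 J3 J1 J5.
J4: finishes 6, weight 10, w·C = 60
J6: finishes 16, weight 14, w·C = 224
J2: finishes 32, weight 9, w·C = 288
J3: finishes 45, weight 6, w·C = 270
J1: finishes 57, weight 4, w·C = 228
J5: finishes 66, weight 1, w·C = 66
Sum = 60+224+288+270+228+66 = 1136.

1136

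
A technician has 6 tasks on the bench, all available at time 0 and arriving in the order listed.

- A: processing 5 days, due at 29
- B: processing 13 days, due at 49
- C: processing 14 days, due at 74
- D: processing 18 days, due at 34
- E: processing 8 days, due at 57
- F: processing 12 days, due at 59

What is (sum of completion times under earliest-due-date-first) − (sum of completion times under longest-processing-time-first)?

-53

EDD (increasing due date): A D B E F C.
A: 0→5
D: 5→23
B: 23→36
E: 36→44
F: 44→56
C: 56→70
Sum = 5+23+36+44+56+70 = 234.
LPT (decreasing processing time): D C B F E A.
D: 0→18
C: 18→32
B: 32→45
F: 45→57
E: 57→65
A: 65→70
Sum = 18+32+45+57+65+70 = 287.
Difference = 234 − 287 = -53.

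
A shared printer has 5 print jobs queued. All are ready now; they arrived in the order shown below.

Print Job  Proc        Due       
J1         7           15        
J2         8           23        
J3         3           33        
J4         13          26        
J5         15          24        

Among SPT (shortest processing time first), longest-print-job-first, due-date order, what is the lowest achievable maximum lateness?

SPT (increasing processing time): J3 J1 J2 J4 J5.
J3: 0→3, due 33, lateness -30
J1: 3→10, due 15, lateness -5
J2: 10→18, due 23, lateness -5
J4: 18→31, due 26, lateness 5
J5: 31→46, due 24, lateness 22
Maximum = 22.
LPT (decreasing processing time): J5 J4 J2 J1 J3.
J5: 0→15, due 24, lateness -9
J4: 15→28, due 26, lateness 2
J2: 28→36, due 23, lateness 13
J1: 36→43, due 15, lateness 28
J3: 43→46, due 33, lateness 13
Maximum = 28.
EDD (increasing due date): J1 J2 J5 J4 J3.
J1: 0→7, due 15, lateness -8
J2: 7→15, due 23, lateness -8
J5: 15→30, due 24, lateness 6
J4: 30→43, due 26, lateness 17
J3: 43→46, due 33, lateness 13
Maximum = 17.
SPT 22, LPT 28, EDD 17 → minimum 17.

17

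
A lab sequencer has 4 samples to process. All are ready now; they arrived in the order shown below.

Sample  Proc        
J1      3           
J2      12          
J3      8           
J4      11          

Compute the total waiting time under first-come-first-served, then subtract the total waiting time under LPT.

-25

FIFO (arrival order): J1 J2 J3 J4.
J1: waits 0, runs 0→3
J2: waits 3, runs 3→15
J3: waits 15, runs 15→23
J4: waits 23, runs 23→34
Sum = 0+3+15+23 = 41.
LPT (decreasing processing time): J2 J4 J3 J1.
J2: waits 0, runs 0→12
J4: waits 12, runs 12→23
J3: waits 23, runs 23→31
J1: waits 31, runs 31→34
Sum = 0+12+23+31 = 66.
Difference = 41 − 66 = -25.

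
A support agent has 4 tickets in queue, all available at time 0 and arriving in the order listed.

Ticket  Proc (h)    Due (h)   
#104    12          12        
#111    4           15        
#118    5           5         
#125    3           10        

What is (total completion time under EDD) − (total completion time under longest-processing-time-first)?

-17

EDD (increasing due date): #118 #125 #104 #111.
#118: 0→5
#125: 5→8
#104: 8→20
#111: 20→24
Sum = 5+8+20+24 = 57.
LPT (decreasing processing time): #104 #118 #111 #125.
#104: 0→12
#118: 12→17
#111: 17→21
#125: 21→24
Sum = 12+17+21+24 = 74.
Difference = 57 − 74 = -17.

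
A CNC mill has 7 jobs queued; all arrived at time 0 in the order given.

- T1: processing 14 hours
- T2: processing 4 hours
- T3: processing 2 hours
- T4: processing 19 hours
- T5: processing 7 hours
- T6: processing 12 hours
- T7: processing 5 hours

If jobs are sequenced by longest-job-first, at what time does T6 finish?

LPT (decreasing processing time): T4 T1 T6 T5 T7 T2 T3.
T4: 0→19
T1: 19→33
T6: 33→45

45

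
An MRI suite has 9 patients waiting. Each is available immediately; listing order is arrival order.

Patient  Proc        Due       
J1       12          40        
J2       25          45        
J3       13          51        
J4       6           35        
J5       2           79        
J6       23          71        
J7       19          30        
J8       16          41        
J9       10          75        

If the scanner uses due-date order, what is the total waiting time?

EDD (increasing due date): J7 J4 J1 J8 J2 J3 J6 J9 J5.
J7: waits 0, runs 0→19
J4: waits 19, runs 19→25
J1: waits 25, runs 25→37
J8: waits 37, runs 37→53
J2: waits 53, runs 53→78
J3: waits 78, runs 78→91
J6: waits 91, runs 91→114
J9: waits 114, runs 114→124
J5: waits 124, runs 124→126
Sum = 0+19+25+37+53+78+91+114+124 = 541.

541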